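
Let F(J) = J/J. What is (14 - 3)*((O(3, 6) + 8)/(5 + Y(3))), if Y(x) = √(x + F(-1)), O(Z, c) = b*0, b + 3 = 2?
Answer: 88/7 ≈ 12.571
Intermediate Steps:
b = -1 (b = -3 + 2 = -1)
F(J) = 1
O(Z, c) = 0 (O(Z, c) = -1*0 = 0)
Y(x) = √(1 + x) (Y(x) = √(x + 1) = √(1 + x))
(14 - 3)*((O(3, 6) + 8)/(5 + Y(3))) = (14 - 3)*((0 + 8)/(5 + √(1 + 3))) = 11*(8/(5 + √4)) = 11*(8/(5 + 2)) = 11*(8/7) = 88/7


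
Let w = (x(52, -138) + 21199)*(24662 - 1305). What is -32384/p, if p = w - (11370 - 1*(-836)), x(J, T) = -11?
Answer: -16192/247437955 ≈ -6.5439e-5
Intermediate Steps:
w = 494888116 (w = (-11 + 21199)*(24662 - 1305) = 21188*23357 = 494888116)
p = 494875910 (p = 494888116 - (11370 - 1*(-836)) = 494888116 - (11370 + 836) = 494888116 - 1*12206 = 494888116 - 12206 = 494875910)
-32384/p = -32384/494875910 = -32384*1/494875910 = -16192/247437955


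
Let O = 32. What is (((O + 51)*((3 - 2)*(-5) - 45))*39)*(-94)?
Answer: 15213900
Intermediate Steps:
(((O + 51)*((3 - 2)*(-5) - 45))*39)*(-94) = (((32 + 51)*((3 - 2)*(-5) - 45))*39)*(-94) = ((83*(1*(-5) - 45))*39)*(-94) = ((83*(-5 - 45))*39)*(-94) = ((83*(-50))*39)*(-94) = -4150*39*(-94) = -161850*(-94) = 15213900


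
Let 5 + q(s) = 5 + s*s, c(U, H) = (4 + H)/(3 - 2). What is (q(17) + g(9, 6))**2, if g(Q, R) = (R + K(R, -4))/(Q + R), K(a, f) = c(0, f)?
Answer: 2093809/25 ≈ 83752.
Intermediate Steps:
c(U, H) = 4 + H (c(U, H) = (4 + H)/1 = (4 + H)*1 = 4 + H)
K(a, f) = 4 + f
g(Q, R) = R/(Q + R) (g(Q, R) = (R + (4 - 4))/(Q + R) = (R + 0)/(Q + R) = R/(Q + R))
q(s) = s**2 (q(s) = -5 + (5 + s*s) = -5 + (5 + s**2) = s**2)
(q(17) + g(9, 6))**2 = (17**2 + 6/(9 + 6))**2 = (289 + 6/15)**2 = (289 + 6*(1/15))**2 = (289 + 2/5)**2 = (1447/5)**2 = 2093809/25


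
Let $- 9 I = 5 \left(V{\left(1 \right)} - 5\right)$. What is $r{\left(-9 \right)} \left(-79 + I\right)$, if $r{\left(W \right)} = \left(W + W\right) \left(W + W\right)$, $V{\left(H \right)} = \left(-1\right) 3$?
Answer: $-24156$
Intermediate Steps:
$V{\left(H \right)} = -3$
$r{\left(W \right)} = 4 W^{2}$ ($r{\left(W \right)} = 2 W 2 W = 4 W^{2}$)
$I = \frac{40}{9}$ ($I = - \frac{5 \left(-3 - 5\right)}{9} = - \frac{5 \left(-8\right)}{9} = \left(- \frac{1}{9}\right) \left(-40\right) = \frac{40}{9} \approx 4.4444$)
$r{\left(-9 \right)} \left(-79 + I\right) = 4 \left(-9\right)^{2} \left(-79 + \frac{40}{9}\right) = 4 \cdot 81 \left(- \frac{671}{9}\right) = 324 \left(- \frac{671}{9}\right) = -24156$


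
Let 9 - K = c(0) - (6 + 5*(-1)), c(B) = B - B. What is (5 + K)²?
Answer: 225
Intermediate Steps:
c(B) = 0
K = 10 (K = 9 - (0 - (6 + 5*(-1))) = 9 - (0 - (6 - 5)) = 9 - (0 - 1*1) = 9 - (0 - 1) = 9 - 1*(-1) = 9 + 1 = 10)
(5 + K)² = (5 + 10)² = 15² = 225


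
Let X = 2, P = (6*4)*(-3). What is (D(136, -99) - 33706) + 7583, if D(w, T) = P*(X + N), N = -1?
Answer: -26195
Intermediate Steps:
P = -72 (P = 24*(-3) = -72)
D(w, T) = -72 (D(w, T) = -72*(2 - 1) = -72*1 = -72)
(D(136, -99) - 33706) + 7583 = (-72 - 33706) + 7583 = -33778 + 7583 = -26195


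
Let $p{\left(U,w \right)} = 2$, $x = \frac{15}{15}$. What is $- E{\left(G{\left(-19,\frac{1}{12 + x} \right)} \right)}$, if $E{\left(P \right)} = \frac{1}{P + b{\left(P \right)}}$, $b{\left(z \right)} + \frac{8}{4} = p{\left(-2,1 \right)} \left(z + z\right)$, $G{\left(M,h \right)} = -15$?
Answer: $\frac{1}{77} \approx 0.012987$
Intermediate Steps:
$x = 1$ ($x = 15 \cdot \frac{1}{15} = 1$)
$b{\left(z \right)} = -2 + 4 z$ ($b{\left(z \right)} = -2 + 2 \left(z + z\right) = -2 + 2 \cdot 2 z = -2 + 4 z$)
$E{\left(P \right)} = \frac{1}{-2 + 5 P}$ ($E{\left(P \right)} = \frac{1}{P + \left(-2 + 4 P\right)} = \frac{1}{-2 + 5 P}$)
$- E{\left(G{\left(-19,\frac{1}{12 + x} \right)} \right)} = - \frac{1}{-2 + 5 \left(-15\right)} = - \frac{1}{-2 - 75} = - \frac{1}{-77} = \left(-1\right) \left(- \frac{1}{77}\right) = \frac{1}{77}$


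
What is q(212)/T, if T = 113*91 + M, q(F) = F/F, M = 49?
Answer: 1/10332 ≈ 9.6787e-5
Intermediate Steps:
q(F) = 1
T = 10332 (T = 113*91 + 49 = 10283 + 49 = 10332)
q(212)/T = 1/10332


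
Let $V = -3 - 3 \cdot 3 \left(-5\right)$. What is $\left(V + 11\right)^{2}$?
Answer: $2809$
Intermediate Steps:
$V = 42$ ($V = -3 - -45 = -3 + 45 = 42$)
$\left(V + 11\right)^{2} = \left(42 + 11\right)^{2} = 53^{2} = 2809$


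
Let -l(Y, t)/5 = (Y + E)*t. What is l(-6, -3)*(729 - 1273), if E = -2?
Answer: 65280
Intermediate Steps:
l(Y, t) = -5*t*(-2 + Y) (l(Y, t) = -5*(Y - 2)*t = -5*(-2 + Y)*t = -5*t*(-2 + Y))
l(-6, -3)*(729 - 1273) = (5*(-3)*(2 - 1*(-6)))*(729 - 1273) = (5*(-3)*(2 + 6))*(-544) = (5*(-3)*8)*(-544) = -120*(-544) = 65280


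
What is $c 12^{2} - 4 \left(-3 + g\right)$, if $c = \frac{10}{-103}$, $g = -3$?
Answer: $\frac{1032}{103} \approx 10.019$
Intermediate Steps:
$c = - \frac{10}{103}$ ($c = 10 \left(- \frac{1}{103}\right) = - \frac{10}{103} \approx -0.097087$)
$c 12^{2} - 4 \left(-3 + g\right) = - \frac{10 \cdot 12^{2}}{103} - 4 \left(-3 - 3\right) = \left(- \frac{10}{103}\right) 144 - -24 = - \frac{1440}{103} + 24 = \frac{1032}{103}$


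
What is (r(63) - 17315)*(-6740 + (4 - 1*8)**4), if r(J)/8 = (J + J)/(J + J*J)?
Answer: 112268839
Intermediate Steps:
r(J) = 16*J/(J + J**2) (r(J) = 8*((J + J)/(J + J*J)) = 8*((2*J)/(J + J**2)) = 8*(2*J/(J + J**2)) = 16*J/(J + J**2))
(r(63) - 17315)*(-6740 + (4 - 1*8)**4) = (16/(1 + 63) - 17315)*(-6740 + (4 - 1*8)**4) = (16/64 - 17315)*(-6740 + (4 - 8)**4) = (16*(1/64) - 17315)*(-6740 + (-4)**4) = (1/4 - 17315)*(-6740 + 256) = -69259/4*(-6484) = 112268839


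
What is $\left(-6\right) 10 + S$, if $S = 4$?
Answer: $-56$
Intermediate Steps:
$\left(-6\right) 10 + S = \left(-6\right) 10 + 4 = -60 + 4 = -56$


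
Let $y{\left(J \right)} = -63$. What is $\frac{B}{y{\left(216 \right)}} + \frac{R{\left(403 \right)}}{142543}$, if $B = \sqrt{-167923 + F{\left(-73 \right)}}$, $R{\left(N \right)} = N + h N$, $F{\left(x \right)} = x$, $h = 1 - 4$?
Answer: $- \frac{806}{142543} - \frac{2 i \sqrt{41999}}{63} \approx -0.0056544 - 6.5059 i$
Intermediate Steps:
$h = -3$ ($h = 1 - 4 = -3$)
$R{\left(N \right)} = - 2 N$ ($R{\left(N \right)} = N - 3 N = - 2 N$)
$B = 2 i \sqrt{41999}$ ($B = \sqrt{-167923 - 73} = \sqrt{-167996} = 2 i \sqrt{41999} \approx 409.87 i$)
$\frac{B}{y{\left(216 \right)}} + \frac{R{\left(403 \right)}}{142543} = \frac{2 i \sqrt{41999}}{-63} + \frac{\left(-2\right) 403}{142543} = 2 i \sqrt{41999} \left(- \frac{1}{63}\right) - \frac{806}{142543} = - \frac{2 i \sqrt{41999}}{63} - \frac{806}{142543} = - \frac{806}{142543} - \frac{2 i \sqrt{41999}}{63}$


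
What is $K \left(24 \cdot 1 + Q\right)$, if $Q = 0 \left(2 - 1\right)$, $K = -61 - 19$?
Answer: $-1920$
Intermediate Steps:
$K = -80$
$Q = 0$ ($Q = 0 \cdot 1 = 0$)
$K \left(24 \cdot 1 + Q\right) = - 80 \left(24 \cdot 1 + 0\right) = - 80 \left(24 + 0\right) = \left(-80\right) 24 = -1920$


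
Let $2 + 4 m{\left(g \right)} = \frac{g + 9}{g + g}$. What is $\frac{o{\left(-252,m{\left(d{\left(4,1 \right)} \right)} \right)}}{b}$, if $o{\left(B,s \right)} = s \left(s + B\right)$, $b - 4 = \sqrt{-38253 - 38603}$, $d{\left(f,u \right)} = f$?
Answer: $\frac{8067}{6559744} - \frac{8067 i \sqrt{19214}}{13119488} \approx 0.0012298 - 0.085232 i$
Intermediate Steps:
$m{\left(g \right)} = - \frac{1}{2} + \frac{9 + g}{8 g}$ ($m{\left(g \right)} = - \frac{1}{2} + \frac{\left(g + 9\right) \frac{1}{g + g}}{4} = - \frac{1}{2} + \frac{\left(9 + g\right) \frac{1}{2 g}}{4} = - \frac{1}{2} + \frac{\frac{1}{2} \frac{1}{g} \left(9 + g\right)}{4} = - \frac{1}{2} + \frac{9 + g}{8 g}$)
$b = 4 + 2 i \sqrt{19214}$ ($b = 4 + \sqrt{-38253 - 38603} = 4 + \sqrt{-76856} = 4 + 2 i \sqrt{19214} \approx 4.0 + 277.23 i$)
$o{\left(B,s \right)} = s \left(B + s\right)$
$\frac{o{\left(-252,m{\left(d{\left(4,1 \right)} \right)} \right)}}{b} = \frac{\frac{3 \left(3 - 4\right)}{8 \cdot 4} \left(-252 + \frac{3 \left(3 - 4\right)}{8 \cdot 4}\right)}{4 + 2 i \sqrt{19214}} = \frac{\frac{3}{8} \cdot \frac{1}{4} \left(3 - 4\right) \left(-252 + \frac{3}{8} \cdot \frac{1}{4} \left(3 - 4\right)\right)}{4 + 2 i \sqrt{19214}} = \frac{\frac{3}{8} \cdot \frac{1}{4} \left(-1\right) \left(-252 + \frac{3}{8} \cdot \frac{1}{4} \left(-1\right)\right)}{4 + 2 i \sqrt{19214}} = \frac{\left(- \frac{3}{32}\right) \left(-252 - \frac{3}{32}\right)}{4 + 2 i \sqrt{19214}} = \frac{\left(- \frac{3}{32}\right) \left(- \frac{8067}{32}\right)}{4 + 2 i \sqrt{19214}} = \frac{24201}{1024 \left(4 + 2 i \sqrt{19214}\right)}$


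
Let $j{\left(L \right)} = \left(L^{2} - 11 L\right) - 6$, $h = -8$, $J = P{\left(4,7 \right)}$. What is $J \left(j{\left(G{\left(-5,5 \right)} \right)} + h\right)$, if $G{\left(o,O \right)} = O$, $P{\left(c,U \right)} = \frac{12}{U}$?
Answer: $- \frac{528}{7} \approx -75.429$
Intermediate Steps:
$J = \frac{12}{7} \approx 1.7143$
$j{\left(L \right)} = -6 + L^{2} - 11 L$
$J \left(j{\left(G{\left(-5,5 \right)} \right)} + h\right) = \frac{12 \left(\left(-6 + 5^{2} - 55\right) - 8\right)}{7} = \frac{12 \left(\left(-6 + 25 - 55\right) - 8\right)}{7} = \frac{12 \left(-36 - 8\right)}{7} = \frac{12}{7} \left(-44\right) = - \frac{528}{7}$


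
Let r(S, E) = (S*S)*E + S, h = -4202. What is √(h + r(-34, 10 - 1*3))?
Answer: 4*√241 ≈ 62.097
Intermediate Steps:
r(S, E) = S + E*S² (r(S, E) = S²*E + S = E*S² + S = S + E*S²)
√(h + r(-34, 10 - 1*3)) = √(-4202 - 34*(1 + (10 - 1*3)*(-34))) = √(-4202 - 34*(1 + (10 - 3)*(-34))) = √(-4202 - 34*(1 + 7*(-34))) = √(-4202 - 34*(1 - 238)) = √(-4202 - 34*(-237)) = √(-4202 + 8058) = √3856 = 4*√241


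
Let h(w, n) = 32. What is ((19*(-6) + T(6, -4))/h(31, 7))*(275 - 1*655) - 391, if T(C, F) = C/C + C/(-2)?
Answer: 1973/2 ≈ 986.50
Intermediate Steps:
T(C, F) = 1 - C/2 (T(C, F) = 1 + C*(-½) = 1 - C/2)
((19*(-6) + T(6, -4))/h(31, 7))*(275 - 1*655) - 391 = ((19*(-6) + (1 - ½*6))/32)*(275 - 1*655) - 391 = ((-114 + (1 - 3))*(1/32))*(275 - 655) - 391 = ((-114 - 2)*(1/32))*(-380) - 391 = -116*1/32*(-380) - 391 = -29/8*(-380) - 391 = 2755/2 - 391 = 1973/2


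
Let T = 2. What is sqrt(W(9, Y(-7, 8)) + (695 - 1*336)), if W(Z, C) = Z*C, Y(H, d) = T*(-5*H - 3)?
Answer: sqrt(935) ≈ 30.578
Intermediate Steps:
Y(H, d) = -6 - 10*H (Y(H, d) = 2*(-5*H - 3) = 2*(-3 - 5*H) = -6 - 10*H)
W(Z, C) = C*Z
sqrt(W(9, Y(-7, 8)) + (695 - 1*336)) = sqrt((-6 - 10*(-7))*9 + (695 - 1*336)) = sqrt((-6 + 70)*9 + (695 - 336)) = sqrt(64*9 + 359) = sqrt(576 + 359) = sqrt(935)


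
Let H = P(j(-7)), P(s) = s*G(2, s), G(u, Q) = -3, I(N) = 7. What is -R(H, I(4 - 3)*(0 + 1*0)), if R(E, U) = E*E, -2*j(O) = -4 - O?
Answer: -81/4 ≈ -20.250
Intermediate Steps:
j(O) = 2 + O/2 (j(O) = -(-4 - O)/2 = 2 + O/2)
P(s) = -3*s (P(s) = s*(-3) = -3*s)
H = 9/2 (H = -3*(2 + (1/2)*(-7)) = -3*(2 - 7/2) = -3*(-3/2) = 9/2 ≈ 4.5000)
R(E, U) = E**2
-R(H, I(4 - 3)*(0 + 1*0)) = -(9/2)**2 = -1*81/4 = -81/4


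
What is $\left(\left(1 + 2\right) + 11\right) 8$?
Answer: $112$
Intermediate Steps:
$\left(\left(1 + 2\right) + 11\right) 8 = \left(3 + 11\right) 8 = 14 \cdot 8 = 112$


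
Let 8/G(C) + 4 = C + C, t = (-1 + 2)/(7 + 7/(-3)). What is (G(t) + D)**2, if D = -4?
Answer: 24336/625 ≈ 38.938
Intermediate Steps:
t = 3/14 (t = 1/(7 + 7*(-1/3)) = 1/(7 - 7/3) = 1/(14/3) = 1*(3/14) = 3/14 ≈ 0.21429)
G(C) = 8/(-4 + 2*C) (G(C) = 8/(-4 + (C + C)) = 8/(-4 + 2*C))
(G(t) + D)**2 = (4/(-2 + 3/14) - 4)**2 = (4/(-25/14) - 4)**2 = (4*(-14/25) - 4)**2 = (-56/25 - 4)**2 = (-156/25)**2 = 24336/625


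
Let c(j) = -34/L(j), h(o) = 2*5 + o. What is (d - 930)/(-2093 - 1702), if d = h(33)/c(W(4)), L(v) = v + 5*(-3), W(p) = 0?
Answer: 2065/8602 ≈ 0.24006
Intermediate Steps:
L(v) = -15 + v (L(v) = v - 15 = -15 + v)
h(o) = 10 + o
c(j) = -34/(-15 + j)
d = 645/34 (d = (10 + 33)/((-34/(-15 + 0))) = 43/((-34/(-15))) = 43/((-34*(-1/15))) = 43/(34/15) = 43*(15/34) = 645/34 ≈ 18.971)
(d - 930)/(-2093 - 1702) = (645/34 - 930)/(-2093 - 1702) = -30975/34/(-3795) = -30975/34*(-1/3795) = 2065/8602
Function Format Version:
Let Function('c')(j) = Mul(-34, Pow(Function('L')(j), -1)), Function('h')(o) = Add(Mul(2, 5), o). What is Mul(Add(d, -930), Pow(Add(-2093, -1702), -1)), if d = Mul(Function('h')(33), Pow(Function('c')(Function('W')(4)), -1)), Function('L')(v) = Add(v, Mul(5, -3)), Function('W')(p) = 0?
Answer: Rational(2065, 8602) ≈ 0.24006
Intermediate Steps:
Function('L')(v) = Add(-15, v) (Function('L')(v) = Add(v, -15) = Add(-15, v))
Function('h')(o) = Add(10, o)
Function('c')(j) = Mul(-34, Pow(Add(-15, j), -1))
d = Rational(645, 34) (d = Mul(Add(10, 33), Pow(Mul(-34, Pow(Add(-15, 0), -1)), -1)) = Mul(43, Pow(Mul(-34, Pow(-15, -1)), -1)) = Mul(43, Pow(Mul(-34, Rational(-1, 15)), -1)) = Mul(43, Pow(Rational(34, 15), -1)) = Mul(43, Rational(15, 34)) = Rational(645, 34) ≈ 18.971)
Mul(Add(d, -930), Pow(Add(-2093, -1702), -1)) = Mul(Add(Rational(645, 34), -930), Pow(Add(-2093, -1702), -1)) = Mul(Rational(-30975, 34), Pow(-3795, -1)) = Mul(Rational(-30975, 34), Rational(-1, 3795)) = Rational(2065, 8602)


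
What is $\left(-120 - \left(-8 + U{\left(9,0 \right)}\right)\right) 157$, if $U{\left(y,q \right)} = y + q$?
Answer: $-18997$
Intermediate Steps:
$U{\left(y,q \right)} = q + y$
$\left(-120 - \left(-8 + U{\left(9,0 \right)}\right)\right) 157 = \left(-120 + \left(8 - \left(0 + 9\right)\right)\right) 157 = \left(-120 + \left(8 - 9\right)\right) 157 = \left(-120 - 1\right) 157 = \left(-121\right) 157 = -18997$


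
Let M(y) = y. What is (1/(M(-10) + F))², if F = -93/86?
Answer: 7396/908209 ≈ 0.0081435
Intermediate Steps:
F = -93/86 (F = -93*1/86 = -93/86 ≈ -1.0814)
(1/(M(-10) + F))² = (1/(-10 - 93/86))² = (1/(-953/86))² = (-86/953)² = 7396/908209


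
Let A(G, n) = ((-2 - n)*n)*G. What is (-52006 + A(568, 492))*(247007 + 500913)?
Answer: -103290197698400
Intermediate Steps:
A(G, n) = G*n*(-2 - n) (A(G, n) = (n*(-2 - n))*G = G*n*(-2 - n))
(-52006 + A(568, 492))*(247007 + 500913) = (-52006 - 1*568*492*(2 + 492))*(247007 + 500913) = (-52006 - 1*568*492*494)*747920 = (-52006 - 138051264)*747920 = -138103270*747920 = -103290197698400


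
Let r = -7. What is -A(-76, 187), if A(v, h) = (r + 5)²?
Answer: -4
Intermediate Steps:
A(v, h) = 4 (A(v, h) = (-7 + 5)² = (-2)² = 4)
-A(-76, 187) = -1*4 = -4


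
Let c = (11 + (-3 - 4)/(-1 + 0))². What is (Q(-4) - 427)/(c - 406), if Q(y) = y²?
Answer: 411/82 ≈ 5.0122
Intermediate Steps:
c = 324 (c = (11 - 7/(-1))² = (11 - 7*(-1))² = (11 + 7)² = 18² = 324)
(Q(-4) - 427)/(c - 406) = ((-4)² - 427)/(324 - 406) = (16 - 427)/(-82) = -411*(-1/82) = 411/82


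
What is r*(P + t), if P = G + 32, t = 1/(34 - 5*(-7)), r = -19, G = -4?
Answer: -36727/69 ≈ -532.28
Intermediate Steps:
t = 1/69 (t = 1/(34 + 35) = 1/69 ≈ 0.014493)
P = 28 (P = -4 + 32 = 28)
r*(P + t) = -19*(28 + 1/69) = -19*1933/69 = -36727/69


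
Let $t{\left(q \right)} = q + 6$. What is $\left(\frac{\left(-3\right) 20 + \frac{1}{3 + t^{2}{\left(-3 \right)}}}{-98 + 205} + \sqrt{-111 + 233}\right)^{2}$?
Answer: $\frac{201652993}{1648656} - \frac{719 \sqrt{122}}{642} \approx 109.94$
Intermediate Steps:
$t{\left(q \right)} = 6 + q$
$\left(\frac{\left(-3\right) 20 + \frac{1}{3 + t^{2}{\left(-3 \right)}}}{-98 + 205} + \sqrt{-111 + 233}\right)^{2} = \left(\frac{\left(-3\right) 20 + \frac{1}{3 + \left(6 - 3\right)^{2}}}{-98 + 205} + \sqrt{-111 + 233}\right)^{2} = \left(\frac{-60 + \frac{1}{3 + 3^{2}}}{107} + \sqrt{122}\right)^{2} = \left(\left(-60 + \frac{1}{3 + 9}\right) \frac{1}{107} + \sqrt{122}\right)^{2} = \left(\left(-60 + \frac{1}{12}\right) \frac{1}{107} + \sqrt{122}\right)^{2} = \left(\left(- \frac{719}{12}\right) \frac{1}{107} + \sqrt{122}\right)^{2} = \left(- \frac{719}{1284} + \sqrt{122}\right)^{2}$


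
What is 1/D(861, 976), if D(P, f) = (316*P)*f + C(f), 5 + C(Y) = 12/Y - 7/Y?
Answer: 976/259173062901 ≈ 3.7658e-9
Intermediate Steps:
C(Y) = -5 + 5/Y (C(Y) = -5 + (12/Y - 7/Y) = -5 + 5/Y)
D(P, f) = -5 + 5/f + 316*P*f (D(P, f) = (316*P)*f + (-5 + 5/f) = 316*P*f + (-5 + 5/f) = -5 + 5/f + 316*P*f)
1/D(861, 976) = 1/(-5 + 5/976 + 316*861*976) = 1/(-5 + 5*(1/976) + 265546176) = 1/(-5 + 5/976 + 265546176) = 1/(259173062901/976) = 976/259173062901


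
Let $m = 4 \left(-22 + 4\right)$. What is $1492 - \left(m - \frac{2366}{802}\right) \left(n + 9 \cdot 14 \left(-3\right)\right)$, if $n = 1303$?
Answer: $\frac{28399167}{401} \approx 70821.0$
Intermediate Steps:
$m = -72$ ($m = 4 \left(-18\right) = -72$)
$1492 - \left(m - \frac{2366}{802}\right) \left(n + 9 \cdot 14 \left(-3\right)\right) = 1492 - \left(-72 - \frac{2366}{802}\right) \left(1303 + 9 \cdot 14 \left(-3\right)\right) = 1492 - \left(-72 - \frac{1183}{401}\right) \left(1303 + 126 \left(-3\right)\right) = 1492 - \left(-72 - \frac{1183}{401}\right) \left(1303 - 378\right) = 1492 - \left(- \frac{30055}{401}\right) 925 = 1492 - - \frac{27800875}{401} = 1492 + \frac{27800875}{401} = \frac{28399167}{401}$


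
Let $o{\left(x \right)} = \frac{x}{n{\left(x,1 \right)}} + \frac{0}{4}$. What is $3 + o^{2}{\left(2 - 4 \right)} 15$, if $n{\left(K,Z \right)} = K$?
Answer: $18$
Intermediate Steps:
$o{\left(x \right)} = 1$ ($o{\left(x \right)} = \frac{x}{x} + \frac{0}{4} = 1 + 0 \cdot \frac{1}{4} = 1 + 0 = 1$)
$3 + o^{2}{\left(2 - 4 \right)} 15 = 3 + 1^{2} \cdot 15 = 3 + 1 \cdot 15 = 3 + 15 = 18$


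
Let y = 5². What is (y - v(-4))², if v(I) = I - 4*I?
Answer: 169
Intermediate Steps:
v(I) = -3*I
y = 25
(y - v(-4))² = (25 - (-3)*(-4))² = (25 - 1*12)² = (25 - 12)² = 13² = 169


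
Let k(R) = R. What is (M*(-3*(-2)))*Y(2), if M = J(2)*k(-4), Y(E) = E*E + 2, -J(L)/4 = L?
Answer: 1152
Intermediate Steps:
J(L) = -4*L
Y(E) = 2 + E² (Y(E) = E² + 2 = 2 + E²)
M = 32 (M = -4*2*(-4) = -8*(-4) = 32)
(M*(-3*(-2)))*Y(2) = (32*(-3*(-2)))*(2 + 2²) = (32*6)*(2 + 4) = 192*6 = 1152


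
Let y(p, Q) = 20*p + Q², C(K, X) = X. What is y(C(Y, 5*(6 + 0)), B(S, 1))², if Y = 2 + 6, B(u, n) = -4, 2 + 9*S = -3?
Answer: 379456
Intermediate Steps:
S = -5/9 (S = -2/9 + (⅑)*(-3) = -2/9 - ⅓ = -5/9 ≈ -0.55556)
Y = 8
y(p, Q) = Q² + 20*p
y(C(Y, 5*(6 + 0)), B(S, 1))² = ((-4)² + 20*(5*(6 + 0)))² = (16 + 20*(5*6))² = (16 + 20*30)² = (16 + 600)² = 616² = 379456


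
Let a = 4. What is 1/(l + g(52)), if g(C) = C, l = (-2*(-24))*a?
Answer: 1/244 ≈ 0.0040984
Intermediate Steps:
l = 192 (l = -2*(-24)*4 = 48*4 = 192)
1/(l + g(52)) = 1/(192 + 52) = 1/244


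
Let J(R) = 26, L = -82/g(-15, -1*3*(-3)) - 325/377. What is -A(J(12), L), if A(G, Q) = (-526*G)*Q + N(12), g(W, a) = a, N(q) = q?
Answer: -35601760/261 ≈ -1.3641e+5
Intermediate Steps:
L = -2603/261 (L = -82/(-1*3*(-3)) - 325/377 = -82/((-3*(-3))) - 325*1/377 = -82/9 - 25/29 = -2603/261 ≈ -9.9732)
A(G, Q) = 12 - 526*G*Q (A(G, Q) = (-526*G)*Q + 12 = -526*G*Q + 12 = 12 - 526*G*Q)
-A(J(12), L) = -(12 - 526*26*(-2603/261)) = -(12 + 35598628/261) = -1*35601760/261 = -35601760/261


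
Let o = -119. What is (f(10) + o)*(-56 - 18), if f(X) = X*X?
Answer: 1406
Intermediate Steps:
f(X) = X²
(f(10) + o)*(-56 - 18) = (10² - 119)*(-56 - 18) = (100 - 119)*(-74) = -19*(-74) = 1406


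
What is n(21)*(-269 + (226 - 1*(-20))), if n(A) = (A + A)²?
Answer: -40572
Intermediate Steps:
n(A) = 4*A² (n(A) = (2*A)² = 4*A²)
n(21)*(-269 + (226 - 1*(-20))) = (4*21²)*(-269 + (226 - 1*(-20))) = (4*441)*(-269 + (226 + 20)) = 1764*(-269 + 246) = 1764*(-23) = -40572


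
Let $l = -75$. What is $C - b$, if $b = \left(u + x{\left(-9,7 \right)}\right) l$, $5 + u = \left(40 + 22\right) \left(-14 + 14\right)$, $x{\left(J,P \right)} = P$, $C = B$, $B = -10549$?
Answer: $-10399$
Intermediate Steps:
$C = -10549$
$u = -5$ ($u = -5 + \left(40 + 22\right) \left(-14 + 14\right) = -5 + 62 \cdot 0 = -5 + 0 = -5$)
$b = -150$ ($b = \left(-5 + 7\right) \left(-75\right) = 2 \left(-75\right) = -150$)
$C - b = -10549 - -150 = -10549 + 150 = -10399$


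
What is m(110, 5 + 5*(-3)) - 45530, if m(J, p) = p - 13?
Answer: -45553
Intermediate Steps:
m(J, p) = -13 + p
m(110, 5 + 5*(-3)) - 45530 = (-13 + (5 + 5*(-3))) - 45530 = (-13 + (5 - 15)) - 45530 = (-13 - 10) - 45530 = -23 - 45530 = -45553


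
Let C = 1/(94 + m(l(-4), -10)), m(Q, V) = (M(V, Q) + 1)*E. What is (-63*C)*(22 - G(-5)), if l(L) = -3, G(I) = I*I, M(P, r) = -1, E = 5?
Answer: 189/94 ≈ 2.0106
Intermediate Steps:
G(I) = I²
m(Q, V) = 0 (m(Q, V) = (-1 + 1)*5 = 0*5 = 0)
C = 1/94 (C = 1/(94 + 0) = 1/94 ≈ 0.010638)
(-63*C)*(22 - G(-5)) = (-63*1/94)*(22 - 1*(-5)²) = -63*(22 - 1*25)/94 = -63*(22 - 25)/94 = -63/94*(-3) = 189/94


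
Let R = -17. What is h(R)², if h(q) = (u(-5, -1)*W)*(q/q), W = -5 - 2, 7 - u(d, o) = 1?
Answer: 1764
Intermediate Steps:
u(d, o) = 6 (u(d, o) = 7 - 1*1 = 7 - 1 = 6)
W = -7
h(q) = -42 (h(q) = (6*(-7))*(q/q) = -42*1 = -42)
h(R)² = (-42)² = 1764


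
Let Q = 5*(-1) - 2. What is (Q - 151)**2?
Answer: 24964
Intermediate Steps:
Q = -7 (Q = -5 - 2 = -7)
(Q - 151)**2 = (-7 - 151)**2 = (-158)**2 = 24964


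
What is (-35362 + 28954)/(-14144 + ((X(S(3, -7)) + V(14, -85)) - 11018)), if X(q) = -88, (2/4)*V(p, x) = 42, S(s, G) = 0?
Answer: 3204/12583 ≈ 0.25463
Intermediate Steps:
V(p, x) = 84 (V(p, x) = 2*42 = 84)
(-35362 + 28954)/(-14144 + ((X(S(3, -7)) + V(14, -85)) - 11018)) = (-35362 + 28954)/(-14144 + ((-88 + 84) - 11018)) = -6408/(-14144 + (-4 - 11018)) = -6408/(-14144 - 11022) = -6408/(-25166) = -6408*(-1/25166) = 3204/12583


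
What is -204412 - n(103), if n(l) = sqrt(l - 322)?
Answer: -204412 - I*sqrt(219) ≈ -2.0441e+5 - 14.799*I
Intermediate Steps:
n(l) = sqrt(-322 + l)
-204412 - n(103) = -204412 - sqrt(-322 + 103) = -204412 - sqrt(-219) = -204412 - I*sqrt(219)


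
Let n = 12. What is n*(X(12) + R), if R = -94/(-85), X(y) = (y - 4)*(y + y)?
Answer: 196968/85 ≈ 2317.3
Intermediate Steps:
X(y) = 2*y*(-4 + y) (X(y) = (-4 + y)*(2*y) = 2*y*(-4 + y))
R = 94/85 (R = -94*(-1/85) = 94/85 ≈ 1.1059)
n*(X(12) + R) = 12*(2*12*(-4 + 12) + 94/85) = 12*(2*12*8 + 94/85) = 12*(192 + 94/85) = 12*(16414/85) = 196968/85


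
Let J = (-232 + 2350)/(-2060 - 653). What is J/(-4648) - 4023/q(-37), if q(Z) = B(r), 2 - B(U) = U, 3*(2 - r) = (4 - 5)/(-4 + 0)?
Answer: -304380758253/6305012 ≈ -48276.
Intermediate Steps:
J = -2118/2713 (J = 2118/(-2713) = 2118*(-1/2713) = -2118/2713 ≈ -0.78069)
r = 23/12 (r = 2 - (4 - 5)/(3*(-4 + 0)) = 2 - (-1)/(3*(-4)) = 2 - (-1)*(-1)/(3*4) = 2 - 1/3*1/4 = 2 - 1/12 = 23/12 ≈ 1.9167)
B(U) = 2 - U
q(Z) = 1/12 (q(Z) = 2 - 1*23/12 = 2 - 23/12 = 1/12)
J/(-4648) - 4023/q(-37) = -2118/2713/(-4648) - 4023/1/12 = -2118/2713*(-1/4648) - 4023*12 = 1059/6305012 - 48276 = -304380758253/6305012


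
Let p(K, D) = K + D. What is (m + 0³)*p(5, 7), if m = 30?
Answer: 360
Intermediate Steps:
p(K, D) = D + K
(m + 0³)*p(5, 7) = (30 + 0³)*(7 + 5) = (30 + 0)*12 = 30*12 = 360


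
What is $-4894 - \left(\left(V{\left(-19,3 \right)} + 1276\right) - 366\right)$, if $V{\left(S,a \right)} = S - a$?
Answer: $-5782$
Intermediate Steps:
$-4894 - \left(\left(V{\left(-19,3 \right)} + 1276\right) - 366\right) = -4894 - \left(\left(\left(-19 - 3\right) + 1276\right) - 366\right) = -4894 - \left(\left(-22 + 1276\right) - 366\right) = -4894 - \left(1254 - 366\right) = -4894 - 888 = -5782$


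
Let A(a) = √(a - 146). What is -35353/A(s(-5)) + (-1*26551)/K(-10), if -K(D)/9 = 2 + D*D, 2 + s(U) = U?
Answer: 26551/918 + 35353*I*√17/51 ≈ 28.923 + 2858.1*I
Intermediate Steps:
s(U) = -2 + U
A(a) = √(-146 + a)
K(D) = -18 - 9*D² (K(D) = -9*(2 + D*D) = -9*(2 + D²) = -18 - 9*D²)
-35353/A(s(-5)) + (-1*26551)/K(-10) = -35353/√(-146 + (-2 - 5)) + (-1*26551)/(-18 - 9*(-10)²) = -35353/√(-146 - 7) - 26551/(-18 - 9*100) = -35353*(-I*√17/51) - 26551/(-18 - 900) = -35353*(-I*√17/51) - 26551/(-918) = -(-35353)*I*√17/51 - 26551*(-1/918) = 35353*I*√17/51 + 26551/918 = 26551/918 + 35353*I*√17/51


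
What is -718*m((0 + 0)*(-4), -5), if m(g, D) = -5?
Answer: 3590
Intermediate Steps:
-718*m((0 + 0)*(-4), -5) = -718*(-5) = 3590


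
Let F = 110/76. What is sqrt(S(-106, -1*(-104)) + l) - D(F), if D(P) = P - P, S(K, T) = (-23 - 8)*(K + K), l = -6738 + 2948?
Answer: sqrt(2782) ≈ 52.745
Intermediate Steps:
l = -3790
S(K, T) = -62*K
F = 55/38 (F = 110*(1/76) = 55/38 ≈ 1.4474)
D(P) = 0
sqrt(S(-106, -1*(-104)) + l) - D(F) = sqrt(-62*(-106) - 3790) - 1*0 = sqrt(6572 - 3790) + 0 = sqrt(2782) + 0 = sqrt(2782)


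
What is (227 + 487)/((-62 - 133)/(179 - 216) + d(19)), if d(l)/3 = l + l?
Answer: 8806/1471 ≈ 5.9864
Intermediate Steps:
d(l) = 6*l (d(l) = 3*(l + l) = 3*(2*l) = 6*l)
(227 + 487)/((-62 - 133)/(179 - 216) + d(19)) = (227 + 487)/((-62 - 133)/(179 - 216) + 6*19) = 714/(-195/(-37) + 114) = 714/(-195*(-1/37) + 114) = 714/(195/37 + 114) = 714/(4413/37) = 714*(37/4413) = 8806/1471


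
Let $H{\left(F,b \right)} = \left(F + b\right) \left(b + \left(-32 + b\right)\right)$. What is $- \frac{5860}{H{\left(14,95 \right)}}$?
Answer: $- \frac{2930}{8611} \approx -0.34026$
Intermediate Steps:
$H{\left(F,b \right)} = \left(-32 + 2 b\right) \left(F + b\right)$ ($H{\left(F,b \right)} = \left(F + b\right) \left(-32 + 2 b\right) = \left(-32 + 2 b\right) \left(F + b\right)$)
$- \frac{5860}{H{\left(14,95 \right)}} = - \frac{5860}{\left(-32\right) 14 - 3040 + 2 \cdot 95^{2} + 2 \cdot 14 \cdot 95} = - \frac{5860}{-448 - 3040 + 2 \cdot 9025 + 2660} = - \frac{5860}{-448 - 3040 + 18050 + 2660} = - \frac{5860}{17222} = \left(-5860\right) \frac{1}{17222} = - \frac{2930}{8611}$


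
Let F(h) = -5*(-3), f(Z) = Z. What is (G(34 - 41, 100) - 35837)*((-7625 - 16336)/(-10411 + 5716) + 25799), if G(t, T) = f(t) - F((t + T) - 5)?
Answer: -1448109129498/1565 ≈ -9.2531e+8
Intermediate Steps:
F(h) = 15
G(t, T) = -15 + t (G(t, T) = t - 1*15 = t - 15 = -15 + t)
(G(34 - 41, 100) - 35837)*((-7625 - 16336)/(-10411 + 5716) + 25799) = ((-15 + (34 - 41)) - 35837)*((-7625 - 16336)/(-10411 + 5716) + 25799) = ((-15 - 7) - 35837)*(-23961/(-4695) + 25799) = (-22 - 35837)*(-23961*(-1/4695) + 25799) = -35859*(7987/1565 + 25799) = -35859*40383422/1565 = -1448109129498/1565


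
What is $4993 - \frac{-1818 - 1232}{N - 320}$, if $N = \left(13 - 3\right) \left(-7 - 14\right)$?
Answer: $\frac{264324}{53} \approx 4987.2$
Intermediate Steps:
$N = -210$ ($N = \left(13 - 3\right) \left(-21\right) = 10 \left(-21\right) = -210$)
$4993 - \frac{-1818 - 1232}{N - 320} = 4993 - \frac{-1818 - 1232}{-210 - 320} = 4993 - - \frac{3050}{-530} = 4993 - \left(-3050\right) \left(- \frac{1}{530}\right) = 4993 - \frac{305}{53} = \frac{264324}{53}$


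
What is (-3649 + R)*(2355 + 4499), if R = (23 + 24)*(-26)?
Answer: -33385834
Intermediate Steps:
R = -1222 (R = 47*(-26) = -1222)
(-3649 + R)*(2355 + 4499) = (-3649 - 1222)*(2355 + 4499) = -4871*6854 = -33385834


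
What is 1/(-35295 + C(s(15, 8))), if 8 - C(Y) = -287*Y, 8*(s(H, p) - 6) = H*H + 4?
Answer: -8/202797 ≈ -3.9448e-5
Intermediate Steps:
s(H, p) = 13/2 + H²/8 (s(H, p) = 6 + (H*H + 4)/8 = 6 + (H² + 4)/8 = 6 + (4 + H²)/8 = 6 + (½ + H²/8) = 13/2 + H²/8)
C(Y) = 8 + 287*Y (C(Y) = 8 - (-287)*Y = 8 + 287*Y)
1/(-35295 + C(s(15, 8))) = 1/(-35295 + (8 + 287*(13/2 + (⅛)*15²))) = 1/(-35295 + (8 + 287*(13/2 + (⅛)*225))) = 1/(-35295 + (8 + 287*(13/2 + 225/8))) = 1/(-35295 + (8 + 287*(277/8))) = 1/(-35295 + (8 + 79499/8)) = 1/(-35295 + 79563/8) = 1/(-202797/8) = -8/202797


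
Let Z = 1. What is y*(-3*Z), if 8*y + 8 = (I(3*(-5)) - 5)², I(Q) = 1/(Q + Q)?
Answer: -15601/2400 ≈ -6.5004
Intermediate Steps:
I(Q) = 1/(2*Q)
y = 15601/7200 (y = -1 + (1/(2*((3*(-5)))) - 5)²/8 = -1 + ((½)/(-15) - 5)²/8 = -1 + ((½)*(-1/15) - 5)²/8 = -1 + (-1/30 - 5)²/8 = -1 + (-151/30)²/8 = -1 + (⅛)*(22801/900) = -1 + 22801/7200 = 15601/7200 ≈ 2.1668)
y*(-3*Z) = 15601*(-3*1)/7200 = (15601/7200)*(-3) = -15601/2400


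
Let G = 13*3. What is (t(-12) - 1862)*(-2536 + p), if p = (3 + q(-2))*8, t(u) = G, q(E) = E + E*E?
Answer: 4550208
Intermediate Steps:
G = 39
q(E) = E + E²
t(u) = 39
p = 40 (p = (3 - 2*(1 - 2))*8 = (3 - 2*(-1))*8 = (3 + 2)*8 = 5*8 = 40)
(t(-12) - 1862)*(-2536 + p) = (39 - 1862)*(-2536 + 40) = -1823*(-2496) = 4550208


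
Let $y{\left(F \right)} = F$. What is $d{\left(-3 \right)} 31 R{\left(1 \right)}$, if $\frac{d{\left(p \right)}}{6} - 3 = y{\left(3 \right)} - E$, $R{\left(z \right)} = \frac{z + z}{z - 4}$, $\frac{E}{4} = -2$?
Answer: $-1736$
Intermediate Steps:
$E = -8$ ($E = 4 \left(-2\right) = -8$)
$R{\left(z \right)} = \frac{2 z}{-4 + z}$
$d{\left(p \right)} = 84$ ($d{\left(p \right)} = 18 + 6 \left(3 - -8\right) = 18 + 6 \left(3 + 8\right) = 18 + 6 \cdot 11 = 18 + 66 = 84$)
$d{\left(-3 \right)} 31 R{\left(1 \right)} = 84 \cdot 31 \cdot 2 \cdot 1 \frac{1}{-4 + 1} = 2604 \cdot 2 \cdot 1 \frac{1}{-3} = 2604 \cdot 2 \cdot 1 \left(- \frac{1}{3}\right) = 2604 \left(- \frac{2}{3}\right) = -1736$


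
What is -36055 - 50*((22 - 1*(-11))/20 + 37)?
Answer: -75975/2 ≈ -37988.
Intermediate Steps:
-36055 - 50*((22 - 1*(-11))/20 + 37) = -36055 - 50*((22 + 11)*(1/20) + 37) = -36055 - 50*(33*(1/20) + 37) = -36055 - 50*(33/20 + 37) = -36055 - 50*773/20 = -36055 - 3865/2 = -75975/2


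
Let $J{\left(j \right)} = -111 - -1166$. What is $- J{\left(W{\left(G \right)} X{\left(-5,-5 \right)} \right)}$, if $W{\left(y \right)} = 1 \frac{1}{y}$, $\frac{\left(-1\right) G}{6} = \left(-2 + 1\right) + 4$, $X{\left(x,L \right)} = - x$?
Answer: $-1055$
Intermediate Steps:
$G = -18$ ($G = - 6 \left(\left(-2 + 1\right) + 4\right) = - 6 \left(-1 + 4\right) = \left(-6\right) 3 = -18$)
$W{\left(y \right)} = \frac{1}{y}$
$J{\left(j \right)} = 1055$ ($J{\left(j \right)} = -111 + 1166 = 1055$)
$- J{\left(W{\left(G \right)} X{\left(-5,-5 \right)} \right)} = \left(-1\right) 1055 = -1055$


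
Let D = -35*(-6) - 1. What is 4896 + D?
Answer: 5105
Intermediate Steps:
D = 209 (D = 210 - 1 = 209)
4896 + D = 4896 + 209 = 5105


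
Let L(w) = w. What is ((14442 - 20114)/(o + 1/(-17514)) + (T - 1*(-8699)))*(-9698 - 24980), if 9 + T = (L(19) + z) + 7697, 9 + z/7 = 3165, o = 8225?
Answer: -192311688030332332/144052649 ≈ -1.3350e+9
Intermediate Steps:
z = 22092 (z = -63 + 7*3165 = -63 + 22155 = 22092)
T = 29799 (T = -9 + ((19 + 22092) + 7697) = -9 + (22111 + 7697) = -9 + 29808 = 29799)
((14442 - 20114)/(o + 1/(-17514)) + (T - 1*(-8699)))*(-9698 - 24980) = ((14442 - 20114)/(8225 + 1/(-17514)) + (29799 - 1*(-8699)))*(-9698 - 24980) = (-5672/(8225 - 1/17514) + (29799 + 8699))*(-34678) = (-5672/144052649/17514 + 38498)*(-34678) = (-5672*17514/144052649 + 38498)*(-34678) = (-99339408/144052649 + 38498)*(-34678) = (5545639541794/144052649)*(-34678) = -192311688030332332/144052649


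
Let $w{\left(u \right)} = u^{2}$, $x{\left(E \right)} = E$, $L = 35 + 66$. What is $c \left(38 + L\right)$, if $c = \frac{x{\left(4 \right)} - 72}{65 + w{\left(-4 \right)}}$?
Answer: $- \frac{9452}{81} \approx -116.69$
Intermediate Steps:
$L = 101$
$c = - \frac{68}{81}$ ($c = \frac{4 - 72}{65 + \left(-4\right)^{2}} = - \frac{68}{65 + 16} = - \frac{68}{81} \approx -0.83951$)
$c \left(38 + L\right) = - \frac{68 \left(38 + 101\right)}{81} = \left(- \frac{68}{81}\right) 139 = - \frac{9452}{81}$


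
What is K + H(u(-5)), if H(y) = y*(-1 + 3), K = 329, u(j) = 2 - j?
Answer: 343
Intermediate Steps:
H(y) = 2*y (H(y) = y*2 = 2*y)
K + H(u(-5)) = 329 + 2*(2 - 1*(-5)) = 329 + 2*(2 + 5) = 329 + 2*7 = 329 + 14 = 343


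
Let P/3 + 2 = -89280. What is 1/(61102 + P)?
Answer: -1/206744 ≈ -4.8369e-6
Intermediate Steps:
P = -267846 (P = -6 + 3*(-89280) = -6 - 267840 = -267846)
1/(61102 + P) = 1/(61102 - 267846) = 1/(-206744) = -1/206744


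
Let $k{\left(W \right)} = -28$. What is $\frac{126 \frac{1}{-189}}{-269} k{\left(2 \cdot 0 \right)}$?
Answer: $- \frac{56}{807} \approx -0.069393$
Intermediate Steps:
$\frac{126 \frac{1}{-189}}{-269} k{\left(2 \cdot 0 \right)} = \frac{126 \frac{1}{-189}}{-269} \left(-28\right) = 126 \left(- \frac{1}{189}\right) \left(- \frac{1}{269}\right) \left(-28\right) = \left(- \frac{2}{3}\right) \left(- \frac{1}{269}\right) \left(-28\right) = \frac{2}{807} \left(-28\right) = - \frac{56}{807}$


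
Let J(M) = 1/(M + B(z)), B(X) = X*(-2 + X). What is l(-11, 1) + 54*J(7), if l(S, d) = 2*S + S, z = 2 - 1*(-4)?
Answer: -969/31 ≈ -31.258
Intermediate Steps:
z = 6 (z = 2 + 4 = 6)
l(S, d) = 3*S
J(M) = 1/(24 + M) (J(M) = 1/(M + 6*(-2 + 6)) = 1/(M + 6*4) = 1/(M + 24) = 1/(24 + M))
l(-11, 1) + 54*J(7) = 3*(-11) + 54/(24 + 7) = -33 + 54/31 = -969/31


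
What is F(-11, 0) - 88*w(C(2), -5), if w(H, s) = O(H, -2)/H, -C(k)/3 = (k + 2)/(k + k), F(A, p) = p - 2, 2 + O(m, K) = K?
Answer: -358/3 ≈ -119.33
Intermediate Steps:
O(m, K) = -2 + K
F(A, p) = -2 + p
C(k) = -3*(2 + k)/(2*k) (C(k) = -3*(k + 2)/(k + k) = -3*(2 + k)/(2*k))
w(H, s) = -4/H (w(H, s) = (-2 - 2)/H = -4/H)
F(-11, 0) - 88*w(C(2), -5) = (-2 + 0) - (-352)/(-3/2 - 3/2) = -2 - (-352)/(-3/2 - 3*½) = -2 - (-352)/(-3/2 - 3/2) = -2 - (-352)/(-3) = -2 - (-352)*(-1)/3 = -2 - 88*4/3 = -2 - 352/3 = -358/3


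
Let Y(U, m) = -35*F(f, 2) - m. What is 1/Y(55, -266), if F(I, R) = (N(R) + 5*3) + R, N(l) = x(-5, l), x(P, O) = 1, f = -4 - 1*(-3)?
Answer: -1/364 ≈ -0.0027473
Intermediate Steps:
f = -1 (f = -4 + 3 = -1)
N(l) = 1
F(I, R) = 16 + R (F(I, R) = (1 + 5*3) + R = (1 + 15) + R = 16 + R)
Y(U, m) = -630 - m (Y(U, m) = -35*(16 + 2) - m = -35*18 - m = -630 - m)
1/Y(55, -266) = 1/(-630 - 1*(-266)) = 1/(-630 + 266) = 1/(-364) = -1/364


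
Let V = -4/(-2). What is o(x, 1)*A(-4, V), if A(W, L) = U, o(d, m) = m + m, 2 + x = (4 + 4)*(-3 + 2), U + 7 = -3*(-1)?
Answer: -8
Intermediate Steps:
U = -4 (U = -7 - 3*(-1) = -7 + 3 = -4)
V = 2 (V = -4*(-½) = 2)
x = -10 (x = -2 + (4 + 4)*(-3 + 2) = -2 + 8*(-1) = -2 - 8 = -10)
o(d, m) = 2*m
A(W, L) = -4
o(x, 1)*A(-4, V) = (2*1)*(-4) = 2*(-4) = -8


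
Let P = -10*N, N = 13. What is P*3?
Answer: -390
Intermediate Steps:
P = -130 (P = -10*13 = -130)
P*3 = -130*3 = -390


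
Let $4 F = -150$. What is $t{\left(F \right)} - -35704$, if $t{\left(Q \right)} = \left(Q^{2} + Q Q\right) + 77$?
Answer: $\frac{77187}{2} \approx 38594.0$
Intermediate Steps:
$F = - \frac{75}{2}$ ($F = \frac{1}{4} \left(-150\right) = - \frac{75}{2} \approx -37.5$)
$t{\left(Q \right)} = 77 + 2 Q^{2}$ ($t{\left(Q \right)} = \left(Q^{2} + Q^{2}\right) + 77 = 2 Q^{2} + 77 = 77 + 2 Q^{2}$)
$t{\left(F \right)} - -35704 = \left(77 + 2 \left(- \frac{75}{2}\right)^{2}\right) - -35704 = \left(77 + 2 \cdot \frac{5625}{4}\right) + 35704 = \left(77 + \frac{5625}{2}\right) + 35704 = \frac{5779}{2} + 35704 = \frac{77187}{2}$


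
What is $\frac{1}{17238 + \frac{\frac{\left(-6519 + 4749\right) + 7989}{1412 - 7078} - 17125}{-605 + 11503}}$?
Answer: $\frac{61748068}{1064316159715} \approx 5.8017 \cdot 10^{-5}$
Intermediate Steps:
$\frac{1}{17238 + \frac{\frac{\left(-6519 + 4749\right) + 7989}{1412 - 7078} - 17125}{-605 + 11503}} = \frac{1}{17238 + \frac{\frac{-1770 + 7989}{-5666} - 17125}{10898}} = \frac{1}{17238 + \left(6219 \left(- \frac{1}{5666}\right) - 17125\right) \frac{1}{10898}} = \frac{1}{17238 + \left(- \frac{6219}{5666} - 17125\right) \frac{1}{10898}} = \frac{1}{17238 - \frac{97036469}{61748068}} = \frac{1}{\frac{1064316159715}{61748068}} = \frac{61748068}{1064316159715}$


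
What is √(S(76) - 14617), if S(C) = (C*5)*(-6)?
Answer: I*√16897 ≈ 129.99*I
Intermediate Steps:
S(C) = -30*C (S(C) = (5*C)*(-6) = -30*C)
√(S(76) - 14617) = √(-30*76 - 14617) = √(-2280 - 14617) = √(-16897) = I*√16897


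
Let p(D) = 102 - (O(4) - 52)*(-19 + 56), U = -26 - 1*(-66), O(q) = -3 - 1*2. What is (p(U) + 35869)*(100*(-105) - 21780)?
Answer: -1229222400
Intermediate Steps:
O(q) = -5 (O(q) = -3 - 2 = -5)
U = 40 (U = -26 + 66 = 40)
p(D) = 2211 (p(D) = 102 - (-5 - 52)*(-19 + 56) = 102 - (-57)*37 = 102 - 1*(-2109) = 102 + 2109 = 2211)
(p(U) + 35869)*(100*(-105) - 21780) = (2211 + 35869)*(100*(-105) - 21780) = 38080*(-10500 - 21780) = 38080*(-32280) = -1229222400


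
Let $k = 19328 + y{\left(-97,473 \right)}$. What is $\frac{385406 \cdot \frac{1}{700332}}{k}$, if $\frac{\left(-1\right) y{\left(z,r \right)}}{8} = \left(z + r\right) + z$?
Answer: $\frac{192703}{5986437936} \approx 3.219 \cdot 10^{-5}$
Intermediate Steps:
$y{\left(z,r \right)} = - 16 z - 8 r$ ($y{\left(z,r \right)} = - 8 \left(\left(z + r\right) + z\right) = - 8 \left(\left(r + z\right) + z\right) = - 8 \left(r + 2 z\right) = - 16 z - 8 r$)
$k = 17096$ ($k = 19328 - 2232 = 17096$)
$\frac{385406 \cdot \frac{1}{700332}}{k} = \frac{385406 \cdot \frac{1}{700332}}{17096} = 385406 \cdot \frac{1}{700332} \cdot \frac{1}{17096} = \frac{192703}{350166} \cdot \frac{1}{17096} = \frac{192703}{5986437936}$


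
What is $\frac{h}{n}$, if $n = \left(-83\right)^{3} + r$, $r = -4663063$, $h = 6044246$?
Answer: $- \frac{3022123}{2617425} \approx -1.1546$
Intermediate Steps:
$n = -5234850$ ($n = \left(-83\right)^{3} - 4663063 = -571787 - 4663063 = -5234850$)
$\frac{h}{n} = \frac{6044246}{-5234850} = 6044246 \left(- \frac{1}{5234850}\right) = - \frac{3022123}{2617425}$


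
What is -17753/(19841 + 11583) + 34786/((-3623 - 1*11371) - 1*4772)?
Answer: -722010531/310563392 ≈ -2.3248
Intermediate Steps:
-17753/(19841 + 11583) + 34786/((-3623 - 1*11371) - 1*4772) = -17753/31424 + 34786/((-3623 - 11371) - 4772) = -17753*1/31424 + 34786/(-14994 - 4772) = -17753/31424 + 34786/(-19766) = -17753/31424 + 34786*(-1/19766) = -17753/31424 - 17393/9883 = -722010531/310563392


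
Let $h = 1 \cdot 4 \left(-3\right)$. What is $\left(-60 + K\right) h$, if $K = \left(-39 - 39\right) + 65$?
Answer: $876$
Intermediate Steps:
$h = -12$ ($h = 4 \left(-3\right) = -12$)
$K = -13$ ($K = \left(-39 - 39\right) + 65 = -78 + 65 = -13$)
$\left(-60 + K\right) h = \left(-60 - 13\right) \left(-12\right) = \left(-73\right) \left(-12\right) = 876$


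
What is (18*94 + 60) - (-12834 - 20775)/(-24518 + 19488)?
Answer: 8778951/5030 ≈ 1745.3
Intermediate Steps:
(18*94 + 60) - (-12834 - 20775)/(-24518 + 19488) = (1692 + 60) - (-33609)/(-5030) = 1752 - (-33609)*(-1)/5030 = 1752 - 1*33609/5030 = 1752 - 33609/5030 = 8778951/5030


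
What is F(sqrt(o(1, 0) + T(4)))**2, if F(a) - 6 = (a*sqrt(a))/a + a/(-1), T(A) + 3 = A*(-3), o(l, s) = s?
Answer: (6 + 15**(1/4)*sqrt(I) - I*sqrt(15))**2 ≈ 48.478 - 36.683*I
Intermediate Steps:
T(A) = -3 - 3*A (T(A) = -3 + A*(-3) = -3 - 3*A)
F(a) = 6 + sqrt(a) - a (F(a) = 6 + ((a*sqrt(a))/a + a/(-1)) = 6 + (a**(3/2)/a + a*(-1)) = 6 + (sqrt(a) - a) = 6 + sqrt(a) - a)
F(sqrt(o(1, 0) + T(4)))**2 = (6 + sqrt(sqrt(0 + (-3 - 3*4))) - sqrt(0 + (-3 - 3*4)))**2 = (6 + sqrt(sqrt(0 + (-3 - 12))) - sqrt(0 + (-3 - 12)))**2 = (6 + sqrt(sqrt(0 - 15)) - sqrt(0 - 15))**2 = (6 + sqrt(sqrt(-15)) - sqrt(-15))**2 = (6 + sqrt(I*sqrt(15)) - I*sqrt(15))**2 = (6 + 15**(1/4)*sqrt(I) - I*sqrt(15))**2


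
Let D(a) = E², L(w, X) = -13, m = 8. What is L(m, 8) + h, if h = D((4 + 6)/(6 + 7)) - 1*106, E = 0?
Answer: -119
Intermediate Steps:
D(a) = 0 (D(a) = 0² = 0)
h = -106 (h = 0 - 1*106 = 0 - 106 = -106)
L(m, 8) + h = -13 - 106 = -119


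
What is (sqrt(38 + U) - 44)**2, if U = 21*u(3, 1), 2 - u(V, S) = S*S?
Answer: (44 - sqrt(59))**2 ≈ 1319.1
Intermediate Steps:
u(V, S) = 2 - S**2 (u(V, S) = 2 - S*S = 2 - S**2)
U = 21 (U = 21*(2 - 1*1**2) = 21*(2 - 1*1) = 21*(2 - 1) = 21*1 = 21)
(sqrt(38 + U) - 44)**2 = (sqrt(38 + 21) - 44)**2 = (sqrt(59) - 44)**2 = (-44 + sqrt(59))**2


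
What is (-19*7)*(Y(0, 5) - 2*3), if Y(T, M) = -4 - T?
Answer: 1330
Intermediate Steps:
(-19*7)*(Y(0, 5) - 2*3) = (-19*7)*((-4 - 1*0) - 2*3) = -133*((-4 + 0) - 6) = -133*(-4 - 6) = -133*(-10) = 1330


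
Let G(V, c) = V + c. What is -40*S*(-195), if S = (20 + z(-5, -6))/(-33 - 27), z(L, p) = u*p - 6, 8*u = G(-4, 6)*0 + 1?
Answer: -3445/2 ≈ -1722.5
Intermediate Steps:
u = 1/8 (u = ((-4 + 6)*0 + 1)/8 = (2*0 + 1)/8 = (0 + 1)/8 = (1/8)*1 = 1/8 ≈ 0.12500)
z(L, p) = -6 + p/8 (z(L, p) = p/8 - 6 = -6 + p/8)
S = -53/240 (S = (20 + (-6 + (1/8)*(-6)))/(-33 - 27) = (20 + (-6 - 3/4))/(-60) = (20 - 27/4)*(-1/60) = (53/4)*(-1/60) = -53/240 ≈ -0.22083)
-40*S*(-195) = -40*(-53/240)*(-195) = (53/6)*(-195) = -3445/2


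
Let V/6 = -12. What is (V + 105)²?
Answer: 1089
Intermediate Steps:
V = -72 (V = 6*(-12) = -72)
(V + 105)² = (-72 + 105)² = 33² = 1089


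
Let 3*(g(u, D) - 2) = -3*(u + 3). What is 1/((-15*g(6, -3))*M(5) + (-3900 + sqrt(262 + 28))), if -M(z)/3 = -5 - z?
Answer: -75/56221 - sqrt(290)/562210 ≈ -0.0013643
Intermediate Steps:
M(z) = 15 + 3*z (M(z) = -3*(-5 - z) = 15 + 3*z)
g(u, D) = -1 - u (g(u, D) = 2 + (-3*(u + 3))/3 = 2 + (-3*(3 + u))/3 = 2 + (-9 - 3*u)/3 = 2 + (-3 - u) = -1 - u)
1/((-15*g(6, -3))*M(5) + (-3900 + sqrt(262 + 28))) = 1/((-15*(-1 - 1*6))*(15 + 3*5) + (-3900 + sqrt(262 + 28))) = 1/((-15*(-1 - 6))*(15 + 15) + (-3900 + sqrt(290))) = 1/(-15*(-7)*30 + (-3900 + sqrt(290))) = 1/(105*30 + (-3900 + sqrt(290))) = 1/(3150 + (-3900 + sqrt(290))) = 1/(-750 + sqrt(290))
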